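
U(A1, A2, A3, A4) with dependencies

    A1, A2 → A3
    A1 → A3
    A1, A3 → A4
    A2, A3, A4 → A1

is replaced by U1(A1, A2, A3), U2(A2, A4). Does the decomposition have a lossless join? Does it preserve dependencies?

Lossless test: (A2)⁺ = {A2}, which is a superkey of neither fragment — lossy.
Dependency preservation: the restricted closure of {A1, A3} across the fragments never reaches {A4}, so A1, A3 → A4 cannot be enforced without a join — not preserved.

lossy and not dependency-preserving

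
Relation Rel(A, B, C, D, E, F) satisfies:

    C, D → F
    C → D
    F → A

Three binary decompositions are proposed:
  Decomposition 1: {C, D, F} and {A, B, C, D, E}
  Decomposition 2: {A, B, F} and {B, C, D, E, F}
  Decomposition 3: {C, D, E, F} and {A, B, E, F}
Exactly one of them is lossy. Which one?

Decomposition 1: common = {C, D}, closure = {A, C, D, F} → lossless.
Decomposition 2: common = {B, F}, closure = {A, B, F} → lossless.
Decomposition 3: common = {E, F}, closure = {A, E, F} → lossy.

Decomposition 3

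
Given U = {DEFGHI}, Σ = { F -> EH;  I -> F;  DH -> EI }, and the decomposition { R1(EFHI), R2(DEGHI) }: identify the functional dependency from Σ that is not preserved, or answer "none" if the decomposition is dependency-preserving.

none

F → EH lies within R1.
I → F lies within R1.
DH → EI lies within R2.
Every dependency is enforceable on the fragments, so the decomposition is dependency-preserving.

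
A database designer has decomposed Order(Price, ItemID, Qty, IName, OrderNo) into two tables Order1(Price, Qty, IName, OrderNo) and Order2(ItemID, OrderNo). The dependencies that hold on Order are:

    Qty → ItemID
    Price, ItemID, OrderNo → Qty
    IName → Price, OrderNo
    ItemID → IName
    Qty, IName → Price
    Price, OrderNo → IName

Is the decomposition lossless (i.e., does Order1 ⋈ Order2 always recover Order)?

No

Common attributes: Order1 ∩ Order2 = {OrderNo}.
No dependency enlarges {OrderNo}, so (OrderNo)⁺ = {OrderNo}.
The closure contains neither all of Order1 = {Price, Qty, IName, OrderNo} nor all of Order2 = {ItemID, OrderNo}, so the common attributes are not a superkey of either fragment. The join is lossy.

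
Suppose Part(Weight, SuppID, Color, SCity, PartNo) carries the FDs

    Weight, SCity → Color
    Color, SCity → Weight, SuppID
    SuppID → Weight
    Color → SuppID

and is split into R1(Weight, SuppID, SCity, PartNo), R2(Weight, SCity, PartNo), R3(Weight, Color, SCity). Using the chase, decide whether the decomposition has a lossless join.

Yes

Chase test. Columns are Weight, SuppID, Color, SCity, PartNo; row i has aⱼ where attribute j ∈ Ri, else bᵢⱼ.
Initial tableau (one row per fragment):
  row 1: a1 a2 b13 a4 a5
  row 2: a1 b22 b23 a4 a5
  row 3: a1 b32 a3 a4 b35
Rows 1 and 2 agree on Weight, SCity; apply Weight, SCity→Color and equate their Color entries.
Rows 1 and 3 agree on Weight, SCity; apply Weight, SCity→Color and equate their Color entries.
Rows 1 and 2 agree on Color, SCity; apply Color, SCity→Weight, SuppID and equate their Weight, SuppID entries.
Rows 1 and 3 agree on Color, SCity; apply Color, SCity→Weight, SuppID and equate their Weight, SuppID entries.
Row 1 is now all distinguished symbols — the join is lossless.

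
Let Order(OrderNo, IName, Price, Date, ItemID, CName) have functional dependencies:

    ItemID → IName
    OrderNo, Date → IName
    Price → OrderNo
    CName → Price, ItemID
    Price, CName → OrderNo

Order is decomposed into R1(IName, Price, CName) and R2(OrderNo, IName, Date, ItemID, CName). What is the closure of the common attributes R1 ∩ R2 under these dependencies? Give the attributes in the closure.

R1 ∩ R2 = {IName, CName}.
CName → Price, ItemID applies, adding Price, ItemID
Price, CName → OrderNo applies, adding OrderNo
Closure: {OrderNo, IName, Price, ItemID, CName}.

OrderNo, IName, Price, ItemID, CName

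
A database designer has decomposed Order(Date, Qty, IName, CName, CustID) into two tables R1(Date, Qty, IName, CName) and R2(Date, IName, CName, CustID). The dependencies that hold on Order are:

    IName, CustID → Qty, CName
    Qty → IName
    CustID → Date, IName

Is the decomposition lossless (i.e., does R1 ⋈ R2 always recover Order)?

Common attributes: R1 ∩ R2 = {Date, IName, CName}.
No dependency enlarges {Date, IName, CName}, so (Date, IName, CName)⁺ = {Date, IName, CName}.
The closure contains neither all of R1 = {Date, Qty, IName, CName} nor all of R2 = {Date, IName, CName, CustID}, so the common attributes are not a superkey of either fragment. The join is lossy.

No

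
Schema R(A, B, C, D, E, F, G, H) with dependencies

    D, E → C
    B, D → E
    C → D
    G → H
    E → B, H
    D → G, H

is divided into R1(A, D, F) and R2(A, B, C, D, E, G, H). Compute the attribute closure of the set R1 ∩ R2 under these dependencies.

A, D, G, H

R1 ∩ R2 = {A, D}.
D → G, H applies, adding G, H
Closure: {A, D, G, H}.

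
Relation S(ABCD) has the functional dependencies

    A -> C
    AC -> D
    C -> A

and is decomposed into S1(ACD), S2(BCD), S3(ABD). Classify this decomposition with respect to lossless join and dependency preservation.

lossless and dependency-preserving

Lossless test (chase): Rows 1 and 3 agree on A; apply A→C and equate their C entries. Rows 1 and 2 agree on C; apply C→A and equate their A entries. Row 2 is now all distinguished symbols — the join is lossless.
Dependency preservation: every FD's attributes lie within a single fragment, so each can be enforced locally — preserved.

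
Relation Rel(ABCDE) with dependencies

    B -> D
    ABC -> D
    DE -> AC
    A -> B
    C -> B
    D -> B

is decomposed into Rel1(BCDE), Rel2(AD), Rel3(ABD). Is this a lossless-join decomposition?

Chase test. Columns are ABCDE; row i has aⱼ where attribute j ∈ Reli, else bᵢⱼ.
Initial tableau (one row per fragment):
  row 1: b11 a2 a3 a4 a5
  row 2: a1 b22 b23 a4 b25
  row 3: a1 a2 b33 a4 b35
Rows 2 and 3 agree on A; apply A→B and equate their B entries.
No row becomes fully distinguished — the join is lossy.

No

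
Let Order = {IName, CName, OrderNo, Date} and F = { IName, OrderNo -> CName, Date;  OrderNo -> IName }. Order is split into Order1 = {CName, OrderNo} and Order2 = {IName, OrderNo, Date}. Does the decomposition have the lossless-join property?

Yes

Common attributes: Order1 ∩ Order2 = {OrderNo}.
Closure of {OrderNo}: OrderNo → IName applies, adding IName; IName, OrderNo → CName, Date applies, adding CName, Date. So (OrderNo)⁺ = {IName, CName, OrderNo, Date}.
This closure contains every attribute of Order1, so Order1 ∩ Order2 → Order1. The join is lossless.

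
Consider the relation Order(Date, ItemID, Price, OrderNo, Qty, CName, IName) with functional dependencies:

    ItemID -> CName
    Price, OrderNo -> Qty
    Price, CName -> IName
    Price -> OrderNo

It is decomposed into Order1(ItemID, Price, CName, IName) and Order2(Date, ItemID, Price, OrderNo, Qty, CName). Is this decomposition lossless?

Yes

Common attributes: Order1 ∩ Order2 = {ItemID, Price, CName}.
Closure of {ItemID, Price, CName}: Price, CName → IName applies, adding IName; Price → OrderNo applies, adding OrderNo; Price, OrderNo → Qty applies, adding Qty. So (ItemID, Price, CName)⁺ = {ItemID, Price, OrderNo, Qty, CName, IName}.
This closure contains every attribute of Order1, so Order1 ∩ Order2 → Order1. The join is lossless.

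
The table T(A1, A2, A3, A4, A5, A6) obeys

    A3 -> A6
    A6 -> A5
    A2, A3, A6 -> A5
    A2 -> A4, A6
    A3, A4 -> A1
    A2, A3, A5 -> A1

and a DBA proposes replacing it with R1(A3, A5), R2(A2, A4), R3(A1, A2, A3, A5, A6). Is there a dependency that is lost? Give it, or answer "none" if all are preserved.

A3, A4 -> A1

Check A3, A4 → A1: no single fragment contains all of {A1, A3, A4}, and the restricted closure of {A3, A4} across the fragments never reaches {A1}.
A3 → A6 is preserved.
A6 → A5 is preserved.
A2, A3, A6 → A5 is preserved.
A2 → A4, A6 is preserved.
A2, A3, A5 → A1 is preserved.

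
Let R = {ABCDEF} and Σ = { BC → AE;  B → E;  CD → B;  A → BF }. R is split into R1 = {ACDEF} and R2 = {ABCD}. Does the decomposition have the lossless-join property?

Yes

Common attributes: R1 ∩ R2 = {ACD}.
Closure of {ACD}: CD → B applies, adding B; A → BF applies, adding F; BC → AE applies, adding E. So (ACD)⁺ = {ABCDEF}.
This closure contains every attribute of R1, so R1 ∩ R2 → R1. The join is lossless.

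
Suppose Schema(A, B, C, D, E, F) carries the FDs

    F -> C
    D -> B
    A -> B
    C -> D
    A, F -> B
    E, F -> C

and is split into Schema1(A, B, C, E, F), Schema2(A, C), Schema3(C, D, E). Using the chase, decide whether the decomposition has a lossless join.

Chase test. Columns are A, B, C, D, E, F; row i has aⱼ where attribute j ∈ Schemai, else bᵢⱼ.
Initial tableau (one row per fragment):
  row 1: a1 a2 a3 b14 a5 a6
  row 2: a1 b22 a3 b24 b25 b26
  row 3: b31 b32 a3 a4 a5 b36
Rows 1 and 2 agree on A; apply A→B and equate their B entries.
Rows 1 and 2 agree on C; apply C→D and equate their D entries.
Rows 1 and 3 agree on C; apply C→D and equate their D entries.
Rows 1 and 3 agree on D; apply D→B and equate their B entries.
Row 1 is now all distinguished symbols — the join is lossless.

Yes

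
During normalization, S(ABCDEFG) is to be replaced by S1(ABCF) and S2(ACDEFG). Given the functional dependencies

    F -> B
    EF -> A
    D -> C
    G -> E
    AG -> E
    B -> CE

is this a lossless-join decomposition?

Common attributes: S1 ∩ S2 = {ACF}.
Closure of {ACF}: F → B applies, adding B; B → CE applies, adding E. So (ACF)⁺ = {ABCEF}.
This closure contains every attribute of S1, so S1 ∩ S2 → S1. The join is lossless.

Yes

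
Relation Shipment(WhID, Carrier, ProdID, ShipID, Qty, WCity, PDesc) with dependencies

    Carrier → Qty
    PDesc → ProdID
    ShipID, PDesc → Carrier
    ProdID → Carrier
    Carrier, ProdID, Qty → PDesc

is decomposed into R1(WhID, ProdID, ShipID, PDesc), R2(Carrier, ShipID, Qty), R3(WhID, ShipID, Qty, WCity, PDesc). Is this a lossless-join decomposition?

No

Chase test. Columns are WhID, Carrier, ProdID, ShipID, Qty, WCity, PDesc; row i has aⱼ where attribute j ∈ Ri, else bᵢⱼ.
Initial tableau (one row per fragment):
  row 1: a1 b12 a3 a4 b15 b16 a7
  row 2: b21 a2 b23 a4 a5 b26 b27
  row 3: a1 b32 b33 a4 a5 a6 a7
Rows 1 and 3 agree on PDesc; apply PDesc→ProdID and equate their ProdID entries.
Rows 1 and 3 agree on ShipID, PDesc; apply ShipID, PDesc→Carrier and equate their Carrier entries.
Rows 1 and 3 agree on Carrier; apply Carrier→Qty and equate their Qty entries.
No row becomes fully distinguished — the join is lossy.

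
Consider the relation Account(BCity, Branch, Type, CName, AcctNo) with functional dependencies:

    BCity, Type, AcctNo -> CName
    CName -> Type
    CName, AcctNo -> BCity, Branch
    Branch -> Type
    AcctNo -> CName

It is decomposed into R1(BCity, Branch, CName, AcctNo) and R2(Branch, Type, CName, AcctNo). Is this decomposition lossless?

Yes

Common attributes: R1 ∩ R2 = {Branch, CName, AcctNo}.
Closure of {Branch, CName, AcctNo}: CName → Type applies, adding Type; CName, AcctNo → BCity, Branch applies, adding BCity. So (Branch, CName, AcctNo)⁺ = {BCity, Branch, Type, CName, AcctNo}.
This closure contains every attribute of R1, so R1 ∩ R2 → R1. The join is lossless.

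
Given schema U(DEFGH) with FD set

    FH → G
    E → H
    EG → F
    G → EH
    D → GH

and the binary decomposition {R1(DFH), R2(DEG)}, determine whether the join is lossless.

Yes

Common attributes: R1 ∩ R2 = {D}.
Closure of {D}: D → GH applies, adding GH; G → EH applies, adding E; EG → F applies, adding F. So (D)⁺ = {DEFGH}.
This closure contains every attribute of R1, so R1 ∩ R2 → R1. The join is lossless.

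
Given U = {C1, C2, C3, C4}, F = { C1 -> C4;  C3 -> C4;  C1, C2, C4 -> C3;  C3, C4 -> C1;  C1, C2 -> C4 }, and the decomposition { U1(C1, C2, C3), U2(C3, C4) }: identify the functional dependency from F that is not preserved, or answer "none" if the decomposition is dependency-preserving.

C1 -> C4

Check C1 → C4: no single fragment contains all of {C1, C4}, and the restricted closure of {C1} across the fragments never reaches {C4}.
C3 → C4 is preserved.
C1, C2, C4 → C3 is preserved.
C3, C4 → C1 is preserved.
C1, C2 → C4 is preserved.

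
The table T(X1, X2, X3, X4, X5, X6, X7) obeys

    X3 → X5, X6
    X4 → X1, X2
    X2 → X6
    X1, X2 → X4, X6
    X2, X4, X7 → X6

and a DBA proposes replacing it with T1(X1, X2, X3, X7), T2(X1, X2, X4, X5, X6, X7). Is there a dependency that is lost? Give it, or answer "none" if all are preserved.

Check X3 → X5, X6: no single fragment contains all of {X3, X5, X6}, and the restricted closure of {X3} across the fragments never reaches {X5, X6}.
X4 → X1, X2 is preserved.
X2 → X6 is preserved.
X1, X2 → X4, X6 is preserved.
X2, X4, X7 → X6 is preserved.

X3 → X5, X6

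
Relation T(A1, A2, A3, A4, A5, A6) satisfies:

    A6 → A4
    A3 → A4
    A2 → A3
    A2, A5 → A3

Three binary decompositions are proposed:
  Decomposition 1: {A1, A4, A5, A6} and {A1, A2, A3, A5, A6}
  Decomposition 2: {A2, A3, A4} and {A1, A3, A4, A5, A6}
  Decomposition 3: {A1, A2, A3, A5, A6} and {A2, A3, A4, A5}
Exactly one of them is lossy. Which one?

Decomposition 1: common = {A1, A5, A6}, closure = {A1, A4, A5, A6} → lossless.
Decomposition 2: common = {A3, A4}, closure = {A3, A4} → lossy.
Decomposition 3: common = {A2, A3, A5}, closure = {A2, A3, A4, A5} → lossless.

Decomposition 2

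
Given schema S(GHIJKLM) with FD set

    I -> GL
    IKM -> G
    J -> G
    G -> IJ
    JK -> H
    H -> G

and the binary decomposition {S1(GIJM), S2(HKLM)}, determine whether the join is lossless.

Common attributes: S1 ∩ S2 = {M}.
No dependency enlarges {M}, so (M)⁺ = {M}.
The closure contains neither all of S1 = {GIJM} nor all of S2 = {HKLM}, so the common attributes are not a superkey of either fragment. The join is lossy.

No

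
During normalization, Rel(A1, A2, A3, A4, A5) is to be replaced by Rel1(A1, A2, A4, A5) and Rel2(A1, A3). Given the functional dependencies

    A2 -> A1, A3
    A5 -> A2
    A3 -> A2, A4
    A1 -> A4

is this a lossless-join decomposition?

Common attributes: Rel1 ∩ Rel2 = {A1}.
Closure of {A1}: A1 → A4 applies, adding A4. So (A1)⁺ = {A1, A4}.
The closure contains neither all of Rel1 = {A1, A2, A4, A5} nor all of Rel2 = {A1, A3}, so the common attributes are not a superkey of either fragment. The join is lossy.

No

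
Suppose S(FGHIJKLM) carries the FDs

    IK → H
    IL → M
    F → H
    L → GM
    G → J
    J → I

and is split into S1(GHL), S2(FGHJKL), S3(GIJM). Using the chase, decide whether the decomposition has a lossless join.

Chase test. Columns are FGHIJKLM; row i has aⱼ where attribute j ∈ Si, else bᵢⱼ.
Initial tableau (one row per fragment):
  row 1: b11 a2 a3 b14 b15 b16 a7 b18
  row 2: a1 a2 a3 b24 a5 a6 a7 b28
  row 3: b31 a2 b33 a4 a5 b36 b37 a8
Rows 1 and 2 agree on L; apply L→GM and equate their GM entries.
Rows 1 and 2 agree on G; apply G→J and equate their J entries.
Rows 1 and 2 agree on J; apply J→I and equate their I entries.
Rows 1 and 3 agree on J; apply J→I and equate their I entries.
No row becomes fully distinguished — the join is lossy.

No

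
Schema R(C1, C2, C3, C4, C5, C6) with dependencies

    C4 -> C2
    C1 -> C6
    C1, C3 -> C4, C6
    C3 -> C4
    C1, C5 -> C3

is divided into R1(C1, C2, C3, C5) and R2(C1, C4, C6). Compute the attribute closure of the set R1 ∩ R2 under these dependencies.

C1, C6

R1 ∩ R2 = {C1}.
C1 → C6 applies, adding C6
Closure: {C1, C6}.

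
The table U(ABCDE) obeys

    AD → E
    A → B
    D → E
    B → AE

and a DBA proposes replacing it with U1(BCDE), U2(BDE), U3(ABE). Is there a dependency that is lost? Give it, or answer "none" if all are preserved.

none

AD → E: restricted closure across fragments reaches E.
A → B lies within U3.
D → E lies within U1.
B → AE lies within U3.
Every dependency is enforceable on the fragments, so the decomposition is dependency-preserving.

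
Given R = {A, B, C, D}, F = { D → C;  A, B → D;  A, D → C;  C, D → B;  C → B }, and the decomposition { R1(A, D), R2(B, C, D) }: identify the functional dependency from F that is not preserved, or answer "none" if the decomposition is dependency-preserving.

Check A, B → D: no single fragment contains all of {A, B, D}, and the restricted closure of {A, B} across the fragments never reaches {D}.
D → C is preserved.
A, D → C is preserved.
C, D → B is preserved.
C → B is preserved.

A, B → D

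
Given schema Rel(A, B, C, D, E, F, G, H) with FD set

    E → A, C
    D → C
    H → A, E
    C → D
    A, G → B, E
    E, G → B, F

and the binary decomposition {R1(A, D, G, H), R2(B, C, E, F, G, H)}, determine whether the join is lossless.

Yes

Common attributes: R1 ∩ R2 = {G, H}.
Closure of {G, H}: H → A, E applies, adding A, E; A, G → B, E applies, adding B; E, G → B, F applies, adding F; E → A, C applies, adding C; C → D applies, adding D. So (G, H)⁺ = {A, B, C, D, E, F, G, H}.
This closure contains every attribute of R1, so R1 ∩ R2 → R1. The join is lossless.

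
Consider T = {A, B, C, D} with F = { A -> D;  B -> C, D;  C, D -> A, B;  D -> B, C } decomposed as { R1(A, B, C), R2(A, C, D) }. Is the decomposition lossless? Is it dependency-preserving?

Lossless test: (A, C)⁺ = {A, B, C, D}, which contains all of one fragment — lossless.
Dependency preservation: B → C, D; C, D → A, B; D → B, C are not contained in any single fragment, but the restricted closure of each left-hand side across the fragments still reaches the right-hand side; the remaining FDs each lie inside some fragment. All dependencies are preserved.

lossless and dependency-preserving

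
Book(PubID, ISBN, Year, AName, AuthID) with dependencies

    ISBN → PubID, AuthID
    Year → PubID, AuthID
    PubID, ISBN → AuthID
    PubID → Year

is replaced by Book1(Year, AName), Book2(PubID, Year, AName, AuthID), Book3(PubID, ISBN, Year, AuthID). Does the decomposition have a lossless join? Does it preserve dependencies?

Lossless test (chase): Rows 1 and 2 agree on Year; apply Year→PubID, AuthID and equate their PubID, AuthID entries. No row becomes fully distinguished — the join is lossy.
Dependency preservation: every FD's attributes lie within a single fragment, so each can be enforced locally — preserved.

lossy but dependency-preserving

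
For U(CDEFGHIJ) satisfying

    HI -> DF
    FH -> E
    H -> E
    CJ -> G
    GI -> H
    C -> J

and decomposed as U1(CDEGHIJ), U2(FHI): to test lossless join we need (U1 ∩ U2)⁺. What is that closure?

U1 ∩ U2 = {HI}.
HI → DF applies, adding DF
FH → E applies, adding E
Closure: {DEFHI}.

DEFHI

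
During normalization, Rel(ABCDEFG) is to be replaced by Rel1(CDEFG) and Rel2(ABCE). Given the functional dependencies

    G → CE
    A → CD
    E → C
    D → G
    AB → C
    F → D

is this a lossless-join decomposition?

No

Common attributes: Rel1 ∩ Rel2 = {CE}.
No dependency enlarges {CE}, so (CE)⁺ = {CE}.
The closure contains neither all of Rel1 = {CDEFG} nor all of Rel2 = {ABCE}, so the common attributes are not a superkey of either fragment. The join is lossy.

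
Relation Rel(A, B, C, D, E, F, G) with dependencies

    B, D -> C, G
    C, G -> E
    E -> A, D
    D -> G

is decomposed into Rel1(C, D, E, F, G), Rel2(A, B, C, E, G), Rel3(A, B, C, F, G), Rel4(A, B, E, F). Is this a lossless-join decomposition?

Chase test. Columns are A, B, C, D, E, F, G; row i has aⱼ where attribute j ∈ Reli, else bᵢⱼ.
Initial tableau (one row per fragment):
  row 1: b11 b12 a3 a4 a5 a6 a7
  row 2: a1 a2 a3 b24 a5 b26 a7
  row 3: a1 a2 a3 b34 b35 a6 a7
  row 4: a1 a2 b43 b44 a5 a6 b47
Rows 1 and 3 agree on C, G; apply C, G→E and equate their E entries.
Rows 1 and 2 agree on E; apply E→A, D and equate their A, D entries.
Rows 1 and 3 agree on E; apply E→A, D and equate their A, D entries.
Rows 1 and 4 agree on E; apply E→A, D and equate their A, D entries.
Rows 1 and 4 agree on D; apply D→G and equate their G entries.
Rows 2 and 4 agree on B, D; apply B, D→C, G and equate their C, G entries.
Row 3 is now all distinguished symbols — the join is lossless.

Yes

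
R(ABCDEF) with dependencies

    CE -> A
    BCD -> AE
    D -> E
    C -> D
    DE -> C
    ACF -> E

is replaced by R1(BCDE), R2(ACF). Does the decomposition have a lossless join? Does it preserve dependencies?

Lossless test: (C)⁺ = {ACDE}, which is a superkey of neither fragment — lossy.
Dependency preservation: CE → A; BCD → AE; ACF → E are not contained in any single fragment, but the restricted closure of each left-hand side across the fragments still reaches the right-hand side; the remaining FDs each lie inside some fragment. All dependencies are preserved.

lossy but dependency-preserving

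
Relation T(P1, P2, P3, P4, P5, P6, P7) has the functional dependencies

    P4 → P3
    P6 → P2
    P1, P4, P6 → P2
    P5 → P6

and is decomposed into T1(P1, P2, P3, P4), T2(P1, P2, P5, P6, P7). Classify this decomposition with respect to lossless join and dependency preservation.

lossy but dependency-preserving

Lossless test: (P1, P2)⁺ = {P1, P2}, which is a superkey of neither fragment — lossy.
Dependency preservation: P1, P4, P6 → P2 is not contained in any single fragment, but the restricted closure of its left-hand side across the fragments still reaches the right-hand side; the remaining FDs each lie inside some fragment. All dependencies are preserved.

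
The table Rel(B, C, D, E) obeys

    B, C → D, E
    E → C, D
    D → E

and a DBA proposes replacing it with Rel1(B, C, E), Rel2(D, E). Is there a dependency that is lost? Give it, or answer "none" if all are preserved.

B, C → D, E: restricted closure across fragments reaches D, E.
E → C, D: restricted closure across fragments reaches C, D.
D → E lies within Rel2.
Every dependency is enforceable on the fragments, so the decomposition is dependency-preserving.

none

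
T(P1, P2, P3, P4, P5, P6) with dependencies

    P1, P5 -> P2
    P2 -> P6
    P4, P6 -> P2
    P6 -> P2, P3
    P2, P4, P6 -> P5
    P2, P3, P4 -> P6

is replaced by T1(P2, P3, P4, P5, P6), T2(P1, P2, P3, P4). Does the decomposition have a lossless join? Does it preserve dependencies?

Lossless test: (P2, P3, P4)⁺ = {P2, P3, P4, P5, P6}, which contains all of one fragment — lossless.
Dependency preservation: the restricted closure of {P1, P5} across the fragments never reaches {P2}, so P1, P5 → P2 cannot be enforced without a join — not preserved.

lossless but not dependency-preserving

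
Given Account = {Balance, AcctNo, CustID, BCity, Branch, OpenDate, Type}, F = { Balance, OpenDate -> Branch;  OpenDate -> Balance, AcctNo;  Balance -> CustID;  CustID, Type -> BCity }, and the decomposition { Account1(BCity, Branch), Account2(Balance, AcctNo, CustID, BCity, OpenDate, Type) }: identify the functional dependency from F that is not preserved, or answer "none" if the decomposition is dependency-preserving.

Check Balance, OpenDate → Branch: no single fragment contains all of {Balance, Branch, OpenDate}, and the restricted closure of {Balance, OpenDate} across the fragments never reaches {Branch}.
OpenDate → Balance, AcctNo is preserved.
Balance → CustID is preserved.
CustID, Type → BCity is preserved.

Balance, OpenDate -> Branch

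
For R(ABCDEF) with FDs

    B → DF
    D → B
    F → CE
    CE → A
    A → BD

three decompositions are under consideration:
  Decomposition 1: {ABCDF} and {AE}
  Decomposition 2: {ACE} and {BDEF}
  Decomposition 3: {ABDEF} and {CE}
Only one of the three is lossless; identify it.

Decomposition 1: common = {A}, closure = {ABCDEF} → lossless.
Decomposition 2: common = {E}, closure = {E} → lossy.
Decomposition 3: common = {E}, closure = {E} → lossy.

Decomposition 1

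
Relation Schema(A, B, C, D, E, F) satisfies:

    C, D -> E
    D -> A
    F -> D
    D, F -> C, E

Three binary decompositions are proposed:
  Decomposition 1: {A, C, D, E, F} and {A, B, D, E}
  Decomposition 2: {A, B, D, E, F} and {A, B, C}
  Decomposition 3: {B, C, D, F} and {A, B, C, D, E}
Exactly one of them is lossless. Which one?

Decomposition 1: common = {A, D, E}, closure = {A, D, E} → lossy.
Decomposition 2: common = {A, B}, closure = {A, B} → lossy.
Decomposition 3: common = {B, C, D}, closure = {A, B, C, D, E} → lossless.

Decomposition 3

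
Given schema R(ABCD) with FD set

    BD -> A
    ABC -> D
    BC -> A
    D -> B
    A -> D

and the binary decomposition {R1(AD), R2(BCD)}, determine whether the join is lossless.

Yes

Common attributes: R1 ∩ R2 = {D}.
Closure of {D}: D → B applies, adding B; BD → A applies, adding A. So (D)⁺ = {ABD}.
This closure contains every attribute of R1, so R1 ∩ R2 → R1. The join is lossless.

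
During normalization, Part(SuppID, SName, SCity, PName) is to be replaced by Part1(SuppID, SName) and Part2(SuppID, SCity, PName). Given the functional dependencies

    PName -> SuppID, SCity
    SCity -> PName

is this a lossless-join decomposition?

No

Common attributes: Part1 ∩ Part2 = {SuppID}.
No dependency enlarges {SuppID}, so (SuppID)⁺ = {SuppID}.
The closure contains neither all of Part1 = {SuppID, SName} nor all of Part2 = {SuppID, SCity, PName}, so the common attributes are not a superkey of either fragment. The join is lossy.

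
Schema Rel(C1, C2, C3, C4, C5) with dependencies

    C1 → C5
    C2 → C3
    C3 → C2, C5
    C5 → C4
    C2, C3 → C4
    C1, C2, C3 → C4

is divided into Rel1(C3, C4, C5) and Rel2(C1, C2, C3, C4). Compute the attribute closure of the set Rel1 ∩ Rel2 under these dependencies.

C2, C3, C4, C5

Rel1 ∩ Rel2 = {C3, C4}.
C3 → C2, C5 applies, adding C2, C5
Closure: {C2, C3, C4, C5}.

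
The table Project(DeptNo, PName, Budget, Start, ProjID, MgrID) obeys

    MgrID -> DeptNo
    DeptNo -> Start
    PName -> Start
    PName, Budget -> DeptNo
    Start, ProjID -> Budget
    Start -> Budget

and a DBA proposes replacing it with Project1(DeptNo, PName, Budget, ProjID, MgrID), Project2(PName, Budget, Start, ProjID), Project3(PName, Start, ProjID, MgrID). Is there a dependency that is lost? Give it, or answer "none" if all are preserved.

Check DeptNo → Start: no single fragment contains all of {DeptNo, Start}, and the restricted closure of {DeptNo} across the fragments never reaches {Start}.
MgrID → DeptNo is preserved.
PName → Start is preserved.
PName, Budget → DeptNo is preserved.
Start, ProjID → Budget is preserved.
Start → Budget is preserved.

DeptNo -> Start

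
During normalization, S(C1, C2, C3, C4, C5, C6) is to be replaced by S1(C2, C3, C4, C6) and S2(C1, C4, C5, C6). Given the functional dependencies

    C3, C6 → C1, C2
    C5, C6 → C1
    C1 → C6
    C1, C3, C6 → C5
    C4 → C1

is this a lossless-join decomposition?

No

Common attributes: S1 ∩ S2 = {C4, C6}.
Closure of {C4, C6}: C4 → C1 applies, adding C1. So (C4, C6)⁺ = {C1, C4, C6}.
The closure contains neither all of S1 = {C2, C3, C4, C6} nor all of S2 = {C1, C4, C5, C6}, so the common attributes are not a superkey of either fragment. The join is lossy.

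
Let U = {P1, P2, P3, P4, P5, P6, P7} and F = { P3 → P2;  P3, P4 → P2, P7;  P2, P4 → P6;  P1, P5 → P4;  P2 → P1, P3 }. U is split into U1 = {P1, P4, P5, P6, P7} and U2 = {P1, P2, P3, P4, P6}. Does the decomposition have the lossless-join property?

Common attributes: U1 ∩ U2 = {P1, P4, P6}.
No dependency enlarges {P1, P4, P6}, so (P1, P4, P6)⁺ = {P1, P4, P6}.
The closure contains neither all of U1 = {P1, P4, P5, P6, P7} nor all of U2 = {P1, P2, P3, P4, P6}, so the common attributes are not a superkey of either fragment. The join is lossy.

No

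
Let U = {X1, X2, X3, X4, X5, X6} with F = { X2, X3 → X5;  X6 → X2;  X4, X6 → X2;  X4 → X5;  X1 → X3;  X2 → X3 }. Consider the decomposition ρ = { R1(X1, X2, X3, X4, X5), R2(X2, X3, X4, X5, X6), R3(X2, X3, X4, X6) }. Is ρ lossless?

No

Chase test. Columns are X1, X2, X3, X4, X5, X6; row i has aⱼ where attribute j ∈ Ri, else bᵢⱼ.
Initial tableau (one row per fragment):
  row 1: a1 a2 a3 a4 a5 b16
  row 2: b21 a2 a3 a4 a5 a6
  row 3: b31 a2 a3 a4 b35 a6
Rows 1 and 3 agree on X2, X3; apply X2, X3→X5 and equate their X5 entries.
No row becomes fully distinguished — the join is lossy.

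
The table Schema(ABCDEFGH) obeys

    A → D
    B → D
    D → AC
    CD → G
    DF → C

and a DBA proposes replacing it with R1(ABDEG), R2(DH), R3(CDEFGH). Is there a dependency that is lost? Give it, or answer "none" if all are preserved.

none

A → D lies within R1.
B → D lies within R1.
D → AC: restricted closure across fragments reaches AC.
CD → G lies within R3.
DF → C lies within R3.
Every dependency is enforceable on the fragments, so the decomposition is dependency-preserving.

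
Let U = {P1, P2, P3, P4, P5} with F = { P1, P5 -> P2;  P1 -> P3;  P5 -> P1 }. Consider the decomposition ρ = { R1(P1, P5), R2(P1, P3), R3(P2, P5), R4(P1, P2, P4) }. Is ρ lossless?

Chase test. Columns are P1, P2, P3, P4, P5; row i has aⱼ where attribute j ∈ Ri, else bᵢⱼ.
Initial tableau (one row per fragment):
  row 1: a1 b12 b13 b14 a5
  row 2: a1 b22 a3 b24 b25
  row 3: b31 a2 b33 b34 a5
  row 4: a1 a2 b43 a4 b45
Rows 1 and 2 agree on P1; apply P1→P3 and equate their P3 entries.
Rows 1 and 4 agree on P1; apply P1→P3 and equate their P3 entries.
Rows 1 and 3 agree on P5; apply P5→P1 and equate their P1 entries.
Rows 1 and 3 agree on P1, P5; apply P1, P5→P2 and equate their P2 entries.
Rows 1 and 3 agree on P1; apply P1→P3 and equate their P3 entries.
No row becomes fully distinguished — the join is lossy.

No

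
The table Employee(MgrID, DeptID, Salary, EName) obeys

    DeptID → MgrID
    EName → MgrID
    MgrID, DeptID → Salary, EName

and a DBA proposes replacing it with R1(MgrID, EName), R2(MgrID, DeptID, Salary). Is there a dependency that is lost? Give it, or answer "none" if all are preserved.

Check MgrID, DeptID → Salary, EName: no single fragment contains all of {MgrID, DeptID, Salary, EName}, and the restricted closure of {MgrID, DeptID} across the fragments never reaches {Salary, EName}.
DeptID → MgrID is preserved.
EName → MgrID is preserved.

MgrID, DeptID → Salary, EName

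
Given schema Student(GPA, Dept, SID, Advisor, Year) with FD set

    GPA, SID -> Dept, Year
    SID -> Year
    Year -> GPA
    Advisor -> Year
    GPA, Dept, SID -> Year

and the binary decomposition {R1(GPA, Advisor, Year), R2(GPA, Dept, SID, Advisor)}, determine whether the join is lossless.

Yes

Common attributes: R1 ∩ R2 = {GPA, Advisor}.
Closure of {GPA, Advisor}: Advisor → Year applies, adding Year. So (GPA, Advisor)⁺ = {GPA, Advisor, Year}.
This closure contains every attribute of R1, so R1 ∩ R2 → R1. The join is lossless.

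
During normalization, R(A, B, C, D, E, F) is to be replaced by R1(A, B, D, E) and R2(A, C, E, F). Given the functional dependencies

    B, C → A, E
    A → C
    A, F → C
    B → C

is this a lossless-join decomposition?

No

Common attributes: R1 ∩ R2 = {A, E}.
Closure of {A, E}: A → C applies, adding C. So (A, E)⁺ = {A, C, E}.
The closure contains neither all of R1 = {A, B, D, E} nor all of R2 = {A, C, E, F}, so the common attributes are not a superkey of either fragment. The join is lossy.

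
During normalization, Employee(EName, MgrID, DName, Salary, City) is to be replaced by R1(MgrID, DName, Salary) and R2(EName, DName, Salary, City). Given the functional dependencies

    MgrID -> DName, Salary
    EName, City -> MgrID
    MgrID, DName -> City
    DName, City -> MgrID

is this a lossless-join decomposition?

No

Common attributes: R1 ∩ R2 = {DName, Salary}.
No dependency enlarges {DName, Salary}, so (DName, Salary)⁺ = {DName, Salary}.
The closure contains neither all of R1 = {MgrID, DName, Salary} nor all of R2 = {EName, DName, Salary, City}, so the common attributes are not a superkey of either fragment. The join is lossy.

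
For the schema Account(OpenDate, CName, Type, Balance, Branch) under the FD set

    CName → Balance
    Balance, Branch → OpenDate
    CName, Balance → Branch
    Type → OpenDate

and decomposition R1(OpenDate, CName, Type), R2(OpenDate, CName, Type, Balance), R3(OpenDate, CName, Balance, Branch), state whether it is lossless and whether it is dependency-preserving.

lossless and dependency-preserving

Lossless test (chase): Rows 1 and 2 agree on CName; apply CName→Balance and equate their Balance entries. Rows 1 and 2 agree on CName, Balance; apply CName, Balance→Branch and equate their Branch entries. Rows 1 and 3 agree on CName, Balance; apply CName, Balance→Branch and equate their Branch entries. Row 1 is now all distinguished symbols — the join is lossless.
Dependency preservation: every FD's attributes lie within a single fragment, so each can be enforced locally — preserved.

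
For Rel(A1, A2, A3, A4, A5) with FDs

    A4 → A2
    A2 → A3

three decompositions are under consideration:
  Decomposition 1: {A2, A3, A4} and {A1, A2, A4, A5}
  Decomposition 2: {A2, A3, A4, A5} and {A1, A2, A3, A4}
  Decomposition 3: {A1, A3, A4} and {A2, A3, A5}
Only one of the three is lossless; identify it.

Decomposition 1: common = {A2, A4}, closure = {A2, A3, A4} → lossless.
Decomposition 2: common = {A2, A3, A4}, closure = {A2, A3, A4} → lossy.
Decomposition 3: common = {A3}, closure = {A3} → lossy.

Decomposition 1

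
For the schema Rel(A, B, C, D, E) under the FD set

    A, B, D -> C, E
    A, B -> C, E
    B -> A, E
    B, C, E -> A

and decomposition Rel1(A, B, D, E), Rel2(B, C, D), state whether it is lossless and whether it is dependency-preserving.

lossless and dependency-preserving

Lossless test: (B, D)⁺ = {A, B, C, D, E}, which contains all of one fragment — lossless.
Dependency preservation: A, B, D → C, E; A, B → C, E; B, C, E → A are not contained in any single fragment, but the restricted closure of each left-hand side across the fragments still reaches the right-hand side; the remaining FDs each lie inside some fragment. All dependencies are preserved.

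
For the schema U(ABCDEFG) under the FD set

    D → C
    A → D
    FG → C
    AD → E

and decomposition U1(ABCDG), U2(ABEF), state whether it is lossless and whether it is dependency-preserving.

Lossless test: (AB)⁺ = {ABCDE}, which is a superkey of neither fragment — lossy.
Dependency preservation: the restricted closure of {FG} across the fragments never reaches {C}, so FG → C cannot be enforced without a join — not preserved.

lossy and not dependency-preserving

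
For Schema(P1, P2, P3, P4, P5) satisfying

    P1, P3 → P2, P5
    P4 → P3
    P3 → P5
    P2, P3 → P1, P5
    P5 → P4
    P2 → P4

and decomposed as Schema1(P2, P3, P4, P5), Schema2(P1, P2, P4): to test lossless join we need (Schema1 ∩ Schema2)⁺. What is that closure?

P1, P2, P3, P4, P5

Schema1 ∩ Schema2 = {P2, P4}.
P4 → P3 applies, adding P3
P3 → P5 applies, adding P5
P2, P3 → P1, P5 applies, adding P1
Closure: {P1, P2, P3, P4, P5}.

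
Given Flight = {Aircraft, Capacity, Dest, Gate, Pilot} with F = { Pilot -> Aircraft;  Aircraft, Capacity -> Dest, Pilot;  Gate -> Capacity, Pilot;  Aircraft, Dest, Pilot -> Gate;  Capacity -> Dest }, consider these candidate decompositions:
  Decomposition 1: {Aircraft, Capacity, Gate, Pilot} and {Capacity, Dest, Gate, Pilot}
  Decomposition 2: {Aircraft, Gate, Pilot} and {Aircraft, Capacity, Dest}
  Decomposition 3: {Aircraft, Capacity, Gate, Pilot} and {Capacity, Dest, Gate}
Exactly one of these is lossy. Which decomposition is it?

Decomposition 2

Decomposition 1: common = {Capacity, Gate, Pilot}, closure = {Aircraft, Capacity, Dest, Gate, Pilot} → lossless.
Decomposition 2: common = {Aircraft}, closure = {Aircraft} → lossy.
Decomposition 3: common = {Capacity, Gate}, closure = {Aircraft, Capacity, Dest, Gate, Pilot} → lossless.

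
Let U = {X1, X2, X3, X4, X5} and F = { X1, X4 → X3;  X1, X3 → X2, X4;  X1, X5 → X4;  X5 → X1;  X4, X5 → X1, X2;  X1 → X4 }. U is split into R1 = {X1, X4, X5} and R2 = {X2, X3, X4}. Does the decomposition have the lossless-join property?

Common attributes: R1 ∩ R2 = {X4}.
No dependency enlarges {X4}, so (X4)⁺ = {X4}.
The closure contains neither all of R1 = {X1, X4, X5} nor all of R2 = {X2, X3, X4}, so the common attributes are not a superkey of either fragment. The join is lossy.

No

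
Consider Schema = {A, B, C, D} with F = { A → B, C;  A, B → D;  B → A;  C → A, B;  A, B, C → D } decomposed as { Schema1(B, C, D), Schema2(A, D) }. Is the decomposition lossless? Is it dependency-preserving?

Lossless test: (D)⁺ = {D}, which is a superkey of neither fragment — lossy.
Dependency preservation: the restricted closure of {A} across the fragments never reaches {B, C}, so A → B, C cannot be enforced without a join — not preserved.

lossy and not dependency-preserving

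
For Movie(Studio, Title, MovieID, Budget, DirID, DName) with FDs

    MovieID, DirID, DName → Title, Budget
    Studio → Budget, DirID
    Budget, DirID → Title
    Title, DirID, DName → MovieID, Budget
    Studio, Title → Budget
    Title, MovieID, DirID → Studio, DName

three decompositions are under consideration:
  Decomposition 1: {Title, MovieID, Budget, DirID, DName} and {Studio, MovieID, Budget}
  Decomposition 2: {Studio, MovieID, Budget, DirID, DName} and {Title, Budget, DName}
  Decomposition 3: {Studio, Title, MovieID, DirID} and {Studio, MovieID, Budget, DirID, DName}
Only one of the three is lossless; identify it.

Decomposition 1: common = {MovieID, Budget}, closure = {MovieID, Budget} → lossy.
Decomposition 2: common = {Budget, DName}, closure = {Budget, DName} → lossy.
Decomposition 3: common = {Studio, MovieID, DirID}, closure = {Studio, Title, MovieID, Budget, DirID, DName} → lossless.

Decomposition 3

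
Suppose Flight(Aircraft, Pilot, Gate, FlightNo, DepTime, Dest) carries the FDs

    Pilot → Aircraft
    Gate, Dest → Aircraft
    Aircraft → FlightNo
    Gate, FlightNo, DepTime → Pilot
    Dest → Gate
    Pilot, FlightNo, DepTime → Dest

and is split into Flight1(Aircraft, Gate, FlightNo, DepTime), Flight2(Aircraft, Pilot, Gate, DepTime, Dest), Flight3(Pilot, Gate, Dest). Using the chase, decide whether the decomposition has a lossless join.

Yes

Chase test. Columns are Aircraft, Pilot, Gate, FlightNo, DepTime, Dest; row i has aⱼ where attribute j ∈ Flighti, else bᵢⱼ.
Initial tableau (one row per fragment):
  row 1: a1 b12 a3 a4 a5 b16
  row 2: a1 a2 a3 b24 a5 a6
  row 3: b31 a2 a3 b34 b35 a6
Rows 2 and 3 agree on Pilot; apply Pilot→Aircraft and equate their Aircraft entries.
Rows 1 and 2 agree on Aircraft; apply Aircraft→FlightNo and equate their FlightNo entries.
Rows 1 and 3 agree on Aircraft; apply Aircraft→FlightNo and equate their FlightNo entries.
Rows 1 and 2 agree on Gate, FlightNo, DepTime; apply Gate, FlightNo, DepTime→Pilot and equate their Pilot entries.
Rows 1 and 2 agree on Pilot, FlightNo, DepTime; apply Pilot, FlightNo, DepTime→Dest and equate their Dest entries.
Row 1 is now all distinguished symbols — the join is lossless.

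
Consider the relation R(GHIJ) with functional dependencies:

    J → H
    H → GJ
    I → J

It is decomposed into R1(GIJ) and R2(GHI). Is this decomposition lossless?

Yes

Common attributes: R1 ∩ R2 = {GI}.
Closure of {GI}: I → J applies, adding J; J → H applies, adding H. So (GI)⁺ = {GHIJ}.
This closure contains every attribute of R1, so R1 ∩ R2 → R1. The join is lossless.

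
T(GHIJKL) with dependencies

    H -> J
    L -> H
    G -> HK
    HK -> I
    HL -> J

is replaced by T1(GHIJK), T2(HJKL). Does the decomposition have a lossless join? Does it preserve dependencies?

lossy but dependency-preserving

Lossless test: (HJK)⁺ = {HIJK}, which is a superkey of neither fragment — lossy.
Dependency preservation: every FD's attributes lie within a single fragment, so each can be enforced locally — preserved.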